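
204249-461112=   -256863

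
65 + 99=164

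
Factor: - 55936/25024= - 2^1* 17^(  -  1)*19^1 = -  38/17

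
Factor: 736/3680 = 1/5 = 5^( -1)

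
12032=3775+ 8257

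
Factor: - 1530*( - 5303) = 8113590 =2^1*3^2 *5^1*17^1*5303^1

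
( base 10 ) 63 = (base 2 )111111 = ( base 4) 333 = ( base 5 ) 223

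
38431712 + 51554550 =89986262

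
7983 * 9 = 71847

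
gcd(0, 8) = 8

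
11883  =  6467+5416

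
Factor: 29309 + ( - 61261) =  - 2^4*1997^1  =  - 31952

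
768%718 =50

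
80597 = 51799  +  28798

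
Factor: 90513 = 3^2*89^1*113^1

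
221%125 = 96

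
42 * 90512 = 3801504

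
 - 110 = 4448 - 4558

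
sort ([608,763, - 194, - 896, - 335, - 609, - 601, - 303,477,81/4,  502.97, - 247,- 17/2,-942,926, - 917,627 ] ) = [ - 942, - 917, - 896, - 609, - 601,  -  335, - 303, - 247 , - 194,-17/2, 81/4,477,502.97 , 608, 627,763,926 ]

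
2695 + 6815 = 9510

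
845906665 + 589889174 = 1435795839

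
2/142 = 1/71 = 0.01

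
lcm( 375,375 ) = 375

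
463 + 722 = 1185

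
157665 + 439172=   596837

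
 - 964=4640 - 5604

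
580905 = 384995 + 195910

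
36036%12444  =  11148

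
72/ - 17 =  - 72/17 = - 4.24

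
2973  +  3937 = 6910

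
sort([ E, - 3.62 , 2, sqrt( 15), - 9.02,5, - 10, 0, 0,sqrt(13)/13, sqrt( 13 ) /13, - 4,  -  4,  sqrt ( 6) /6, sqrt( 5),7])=[  -  10, - 9.02, - 4, - 4 ,-3.62,0, 0 , sqrt( 13)/13, sqrt( 13)/13, sqrt(6)/6, 2, sqrt(5 ),E, sqrt ( 15) , 5,7]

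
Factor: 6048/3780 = 8/5  =  2^3 * 5^ ( - 1)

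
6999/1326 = 5 + 123/442 = 5.28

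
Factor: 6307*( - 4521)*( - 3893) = 111004795671 = 3^1*7^1*11^1*17^2*53^1*137^1*229^1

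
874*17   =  14858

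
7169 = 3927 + 3242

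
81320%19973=1428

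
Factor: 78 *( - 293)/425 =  - 2^1*3^1 * 5^(-2)*13^1*17^(  -  1)*293^1 =- 22854/425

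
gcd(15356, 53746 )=7678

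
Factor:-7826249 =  - 103^1 *75983^1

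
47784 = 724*66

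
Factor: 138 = 2^1* 3^1*23^1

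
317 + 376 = 693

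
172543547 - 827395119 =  - 654851572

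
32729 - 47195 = -14466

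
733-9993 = -9260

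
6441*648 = 4173768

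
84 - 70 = 14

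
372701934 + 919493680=1292195614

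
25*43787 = 1094675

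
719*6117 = 4398123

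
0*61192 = 0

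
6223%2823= 577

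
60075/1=60075  =  60075.00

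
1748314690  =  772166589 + 976148101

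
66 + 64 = 130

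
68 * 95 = 6460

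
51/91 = 51/91 = 0.56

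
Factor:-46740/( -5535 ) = 76/9  =  2^2*3^( - 2 )*19^1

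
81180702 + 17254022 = 98434724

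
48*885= 42480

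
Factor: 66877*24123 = 1613273871 = 3^1*11^1*17^1 * 43^1*66877^1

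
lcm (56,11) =616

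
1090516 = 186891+903625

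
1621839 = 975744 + 646095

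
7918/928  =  8+ 247/464 = 8.53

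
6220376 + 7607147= 13827523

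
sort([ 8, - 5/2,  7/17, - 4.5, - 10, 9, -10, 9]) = [-10,  -  10, - 4.5, - 5/2, 7/17, 8, 9,9]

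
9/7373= 9/7373 = 0.00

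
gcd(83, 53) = 1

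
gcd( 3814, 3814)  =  3814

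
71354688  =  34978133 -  - 36376555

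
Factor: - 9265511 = - 43^1* 151^1*1427^1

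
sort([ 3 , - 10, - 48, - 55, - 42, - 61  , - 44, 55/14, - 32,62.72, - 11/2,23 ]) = [ - 61,-55, - 48, - 44, - 42, - 32,  -  10,- 11/2,3,  55/14,23,62.72] 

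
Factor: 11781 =3^2*7^1*11^1*17^1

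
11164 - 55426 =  - 44262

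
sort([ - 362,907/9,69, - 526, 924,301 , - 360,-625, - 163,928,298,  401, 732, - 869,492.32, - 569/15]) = [ -869,-625, - 526,-362 , - 360,-163, - 569/15 , 69 , 907/9,298,  301,401,492.32, 732,924,928]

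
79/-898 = - 1 + 819/898 = - 0.09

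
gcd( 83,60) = 1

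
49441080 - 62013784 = - 12572704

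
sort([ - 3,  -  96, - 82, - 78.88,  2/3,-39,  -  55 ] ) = [-96,-82, - 78.88, - 55,  -  39, - 3, 2/3]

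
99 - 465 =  -366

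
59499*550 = 32724450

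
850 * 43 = 36550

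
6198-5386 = 812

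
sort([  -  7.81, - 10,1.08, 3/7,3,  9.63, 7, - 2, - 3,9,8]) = [ - 10,  -  7.81,-3 , - 2,3/7,1.08,3, 7, 8,9,9.63]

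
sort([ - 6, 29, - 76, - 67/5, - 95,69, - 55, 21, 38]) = [ - 95, - 76,  -  55, - 67/5, - 6,21,29, 38, 69]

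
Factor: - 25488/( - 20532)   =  2^2*3^2 *29^( - 1) = 36/29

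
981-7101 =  - 6120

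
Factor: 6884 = 2^2 * 1721^1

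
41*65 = 2665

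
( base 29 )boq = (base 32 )9NL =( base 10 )9973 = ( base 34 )8LB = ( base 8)23365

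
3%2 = 1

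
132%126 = 6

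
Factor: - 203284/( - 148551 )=2^2*3^( - 1)*13^ ( - 2)*293^ ( - 1)*50821^1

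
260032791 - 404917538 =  - 144884747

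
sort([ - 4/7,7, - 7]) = [-7,  -  4/7, 7] 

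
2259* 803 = 1813977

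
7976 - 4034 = 3942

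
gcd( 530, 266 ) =2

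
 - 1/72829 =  - 1 + 72828/72829 = - 0.00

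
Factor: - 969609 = -3^1*41^1*7883^1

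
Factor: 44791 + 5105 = 49896 = 2^3*3^4*7^1*11^1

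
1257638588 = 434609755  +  823028833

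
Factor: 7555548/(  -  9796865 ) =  - 581196/753605 = - 2^2*3^1 * 5^( - 1)*7^1 * 11^1*17^1 * 37^1*150721^( - 1)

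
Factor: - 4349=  - 4349^1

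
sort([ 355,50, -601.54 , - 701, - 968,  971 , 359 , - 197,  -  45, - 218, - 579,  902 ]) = [ - 968, - 701, - 601.54,-579,-218,-197, - 45,50,355  ,  359, 902, 971 ]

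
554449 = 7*79207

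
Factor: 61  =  61^1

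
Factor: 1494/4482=1/3 =3^( - 1 ) 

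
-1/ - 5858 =1/5858 = 0.00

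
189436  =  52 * 3643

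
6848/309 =6848/309 = 22.16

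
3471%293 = 248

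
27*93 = 2511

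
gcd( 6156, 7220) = 76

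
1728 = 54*32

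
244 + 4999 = 5243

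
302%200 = 102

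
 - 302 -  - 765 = 463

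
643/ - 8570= - 643/8570 = - 0.08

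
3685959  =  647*5697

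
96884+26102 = 122986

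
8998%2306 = 2080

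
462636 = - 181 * (-2556) 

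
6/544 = 3/272 = 0.01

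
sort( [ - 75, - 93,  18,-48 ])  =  [ - 93, - 75, - 48, 18 ]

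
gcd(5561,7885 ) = 83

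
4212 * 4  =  16848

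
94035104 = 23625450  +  70409654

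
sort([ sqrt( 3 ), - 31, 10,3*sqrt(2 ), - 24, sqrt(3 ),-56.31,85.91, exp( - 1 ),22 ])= [ - 56.31,- 31, - 24,exp( - 1 ), sqrt(3),sqrt(3 ),  3*sqrt(2 ), 10,22,85.91]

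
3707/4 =3707/4=926.75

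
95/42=2+11/42 = 2.26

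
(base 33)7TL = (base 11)650A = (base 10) 8601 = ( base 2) 10000110011001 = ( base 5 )233401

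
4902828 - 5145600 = - 242772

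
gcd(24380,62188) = 4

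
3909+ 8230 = 12139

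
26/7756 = 13/3878 = 0.00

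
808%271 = 266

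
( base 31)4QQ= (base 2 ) 1001001000100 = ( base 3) 20102012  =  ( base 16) 1244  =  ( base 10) 4676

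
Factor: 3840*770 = 2956800=2^9*3^1*5^2*7^1*11^1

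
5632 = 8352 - 2720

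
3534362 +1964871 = 5499233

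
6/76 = 3/38 = 0.08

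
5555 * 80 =444400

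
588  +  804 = 1392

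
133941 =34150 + 99791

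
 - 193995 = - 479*405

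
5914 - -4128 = 10042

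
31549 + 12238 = 43787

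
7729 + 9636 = 17365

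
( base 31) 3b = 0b1101000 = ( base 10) 104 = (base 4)1220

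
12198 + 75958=88156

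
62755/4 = 62755/4=   15688.75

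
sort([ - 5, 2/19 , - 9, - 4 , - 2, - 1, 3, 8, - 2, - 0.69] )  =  [- 9,  -  5, - 4, - 2, - 2, -1, - 0.69, 2/19,  3, 8] 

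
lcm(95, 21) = 1995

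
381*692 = 263652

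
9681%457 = 84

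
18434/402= 45 + 172/201 = 45.86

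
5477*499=2733023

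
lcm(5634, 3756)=11268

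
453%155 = 143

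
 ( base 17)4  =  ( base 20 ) 4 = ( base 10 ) 4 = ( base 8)4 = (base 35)4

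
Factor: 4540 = 2^2* 5^1* 227^1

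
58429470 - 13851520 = 44577950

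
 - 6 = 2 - 8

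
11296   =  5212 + 6084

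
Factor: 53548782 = 2^1*3^1*7^1*307^1*4153^1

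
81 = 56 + 25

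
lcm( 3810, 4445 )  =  26670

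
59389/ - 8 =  - 59389/8 = - 7423.62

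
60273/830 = 72 + 513/830 = 72.62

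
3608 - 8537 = -4929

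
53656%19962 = 13732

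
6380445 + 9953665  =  16334110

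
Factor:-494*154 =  - 76076 = - 2^2 * 7^1*11^1*13^1 * 19^1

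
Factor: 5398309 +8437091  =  2^3*3^1*5^2*23059^1 = 13835400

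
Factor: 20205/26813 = 3^2* 5^1*449^1*26813^( - 1)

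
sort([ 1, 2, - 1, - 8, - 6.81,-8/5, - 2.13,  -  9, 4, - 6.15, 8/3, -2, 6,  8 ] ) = [ -9, -8,  -  6.81, - 6.15,-2.13,-2, - 8/5,  -  1, 1, 2,  8/3,4,  6 , 8 ]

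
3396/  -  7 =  - 3396/7 = -  485.14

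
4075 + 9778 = 13853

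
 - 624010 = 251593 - 875603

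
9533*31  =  295523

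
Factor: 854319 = 3^1 * 47^1*73^1*83^1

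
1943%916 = 111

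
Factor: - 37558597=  - 1453^1 * 25849^1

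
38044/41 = 38044/41 = 927.90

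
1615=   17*95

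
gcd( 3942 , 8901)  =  9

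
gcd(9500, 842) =2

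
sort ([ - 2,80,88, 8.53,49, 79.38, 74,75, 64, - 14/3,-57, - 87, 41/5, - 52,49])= [ - 87, - 57, - 52, - 14/3, - 2,41/5,8.53, 49, 49, 64, 74,75 , 79.38,80, 88]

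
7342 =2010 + 5332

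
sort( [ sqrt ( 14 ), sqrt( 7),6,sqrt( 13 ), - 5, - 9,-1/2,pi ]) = [-9, - 5, - 1/2, sqrt( 7), pi,sqrt( 13 ), sqrt( 14), 6] 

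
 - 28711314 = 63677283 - 92388597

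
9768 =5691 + 4077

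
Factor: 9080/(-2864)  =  -2^ ( - 1)* 5^1*179^( - 1)*227^1 = -1135/358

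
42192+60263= 102455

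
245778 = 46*5343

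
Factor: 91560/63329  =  2^3*3^1 * 5^1*83^( - 1 ) = 120/83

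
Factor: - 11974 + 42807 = 11^1*2803^1 = 30833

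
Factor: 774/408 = 2^( - 2) * 3^1*17^( - 1) * 43^1 = 129/68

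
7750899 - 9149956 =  - 1399057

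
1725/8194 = 1725/8194 = 0.21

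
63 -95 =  - 32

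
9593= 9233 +360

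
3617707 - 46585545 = -42967838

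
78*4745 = 370110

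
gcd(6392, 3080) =8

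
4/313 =4/313= 0.01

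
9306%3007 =285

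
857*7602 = 6514914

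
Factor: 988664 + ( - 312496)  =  2^3*84521^1 = 676168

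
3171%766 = 107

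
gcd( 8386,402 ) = 2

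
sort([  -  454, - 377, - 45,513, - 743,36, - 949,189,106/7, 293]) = [  -  949, - 743 , - 454, - 377, - 45,  106/7,  36,189,293,513] 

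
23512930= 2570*9149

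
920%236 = 212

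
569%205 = 159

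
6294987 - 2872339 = 3422648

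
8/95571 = 8/95571 = 0.00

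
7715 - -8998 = 16713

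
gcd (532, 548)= 4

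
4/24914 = 2/12457  =  0.00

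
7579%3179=1221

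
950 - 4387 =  - 3437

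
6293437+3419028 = 9712465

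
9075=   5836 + 3239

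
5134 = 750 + 4384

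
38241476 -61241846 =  - 23000370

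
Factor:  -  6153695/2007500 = -2^(-2 )*5^(  -  3)*11^( - 1 )*73^( - 1)*1230739^1  =  -1230739/401500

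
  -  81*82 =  - 6642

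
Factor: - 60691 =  - 137^1*443^1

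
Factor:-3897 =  - 3^2*433^1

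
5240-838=4402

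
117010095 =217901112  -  100891017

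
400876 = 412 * 973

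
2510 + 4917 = 7427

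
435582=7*62226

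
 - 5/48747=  - 1+48742/48747 = -0.00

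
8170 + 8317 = 16487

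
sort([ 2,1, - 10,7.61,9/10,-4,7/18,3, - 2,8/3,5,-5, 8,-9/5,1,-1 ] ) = [ - 10, - 5,-4,- 2,-9/5 ,- 1, 7/18,9/10,1, 1,  2,8/3,3,5,7.61,8] 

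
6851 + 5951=12802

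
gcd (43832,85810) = 2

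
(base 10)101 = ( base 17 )5g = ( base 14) 73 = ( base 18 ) 5B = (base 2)1100101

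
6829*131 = 894599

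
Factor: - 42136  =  - 2^3 * 23^1* 229^1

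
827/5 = 827/5=165.40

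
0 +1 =1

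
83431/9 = 83431/9= 9270.11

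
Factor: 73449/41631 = 3^1*8161^1 * 13877^(  -  1 ) = 24483/13877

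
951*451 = 428901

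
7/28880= 7/28880=0.00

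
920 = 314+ 606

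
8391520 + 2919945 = 11311465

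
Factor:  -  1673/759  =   -3^(  -  1)* 7^1*11^( - 1 )*23^( - 1)*239^1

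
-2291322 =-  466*4917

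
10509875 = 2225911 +8283964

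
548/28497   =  548/28497  =  0.02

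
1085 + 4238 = 5323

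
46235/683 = 67+474/683 = 67.69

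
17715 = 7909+9806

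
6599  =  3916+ 2683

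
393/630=131/210 = 0.62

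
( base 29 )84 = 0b11101100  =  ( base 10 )236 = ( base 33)75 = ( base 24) 9k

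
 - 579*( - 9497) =5498763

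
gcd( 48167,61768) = 7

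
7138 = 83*86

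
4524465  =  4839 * 935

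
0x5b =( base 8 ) 133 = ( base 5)331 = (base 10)91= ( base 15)61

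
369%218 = 151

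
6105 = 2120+3985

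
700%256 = 188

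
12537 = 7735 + 4802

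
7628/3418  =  2 + 396/1709 = 2.23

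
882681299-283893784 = 598787515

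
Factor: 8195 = 5^1*11^1*149^1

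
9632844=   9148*1053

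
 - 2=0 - 2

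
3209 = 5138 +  - 1929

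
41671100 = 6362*6550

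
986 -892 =94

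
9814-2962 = 6852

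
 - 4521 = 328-4849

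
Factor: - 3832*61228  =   - 234625696 = - 2^5*479^1*15307^1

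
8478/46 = 4239/23 = 184.30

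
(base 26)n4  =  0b1001011010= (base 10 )602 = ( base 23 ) 134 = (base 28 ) le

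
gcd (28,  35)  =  7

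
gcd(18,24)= 6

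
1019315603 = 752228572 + 267087031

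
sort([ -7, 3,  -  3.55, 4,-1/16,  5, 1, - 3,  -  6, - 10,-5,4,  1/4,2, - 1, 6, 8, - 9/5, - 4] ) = [ - 10,-7, - 6, - 5 , - 4, - 3.55,-3 ,  -  9/5,  -  1,  -  1/16, 1/4, 1,2, 3, 4,4,5, 6, 8] 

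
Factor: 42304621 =19^1*337^1*6607^1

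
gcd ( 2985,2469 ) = 3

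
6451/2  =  6451/2 = 3225.50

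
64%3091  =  64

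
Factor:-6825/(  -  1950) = 2^ (  -  1 )*7^1=7/2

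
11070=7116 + 3954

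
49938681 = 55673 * 897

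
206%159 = 47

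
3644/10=1822/5  =  364.40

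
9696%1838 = 506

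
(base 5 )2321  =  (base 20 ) GG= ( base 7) 660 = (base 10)336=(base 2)101010000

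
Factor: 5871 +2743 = 8614=2^1*59^1*73^1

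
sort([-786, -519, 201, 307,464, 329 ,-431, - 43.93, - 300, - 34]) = [ - 786, - 519, - 431, - 300, - 43.93, - 34, 201,307,329 , 464]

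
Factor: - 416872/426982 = - 2^2* 107^1*487^1*213491^ ( - 1) = - 208436/213491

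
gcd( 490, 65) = 5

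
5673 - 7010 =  - 1337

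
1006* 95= 95570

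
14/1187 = 14/1187 = 0.01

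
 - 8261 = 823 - 9084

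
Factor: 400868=2^2 * 13^2*593^1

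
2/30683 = 2/30683 = 0.00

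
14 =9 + 5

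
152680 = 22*6940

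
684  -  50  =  634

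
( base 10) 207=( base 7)414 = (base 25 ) 87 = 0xCF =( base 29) 74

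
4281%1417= 30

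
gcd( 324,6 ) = 6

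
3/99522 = 1/33174 = 0.00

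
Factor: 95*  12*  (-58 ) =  - 2^3*3^1*5^1*19^1*29^1  =  -66120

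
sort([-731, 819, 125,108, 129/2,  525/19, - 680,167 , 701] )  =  [ - 731, - 680 , 525/19,129/2, 108, 125, 167 , 701,819] 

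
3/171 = 1/57  =  0.02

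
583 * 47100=27459300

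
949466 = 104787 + 844679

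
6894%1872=1278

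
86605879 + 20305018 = 106910897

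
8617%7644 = 973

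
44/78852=11/19713 =0.00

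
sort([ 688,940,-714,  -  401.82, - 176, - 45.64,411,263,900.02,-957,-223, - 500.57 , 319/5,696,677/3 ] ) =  [-957, -714,-500.57, -401.82, - 223,-176, - 45.64,319/5, 677/3,263, 411,688,696,900.02,940]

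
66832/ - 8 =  - 8354/1=- 8354.00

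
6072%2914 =244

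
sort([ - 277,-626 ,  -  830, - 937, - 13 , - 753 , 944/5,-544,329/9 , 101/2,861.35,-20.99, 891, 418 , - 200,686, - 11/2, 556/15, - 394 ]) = [ - 937, - 830,-753,- 626, - 544, - 394, - 277, - 200, - 20.99, - 13, - 11/2, 329/9 , 556/15,101/2, 944/5, 418, 686, 861.35, 891 ] 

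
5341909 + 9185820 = 14527729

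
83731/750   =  83731/750= 111.64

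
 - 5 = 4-9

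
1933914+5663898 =7597812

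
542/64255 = 542/64255 = 0.01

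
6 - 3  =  3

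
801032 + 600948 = 1401980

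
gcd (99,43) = 1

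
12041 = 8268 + 3773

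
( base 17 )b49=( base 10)3256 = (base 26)4l6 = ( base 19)907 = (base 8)6270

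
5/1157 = 5/1157 = 0.00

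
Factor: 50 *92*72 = 2^6*3^2*5^2*23^1 = 331200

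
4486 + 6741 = 11227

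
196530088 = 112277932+84252156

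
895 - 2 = 893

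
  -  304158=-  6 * 50693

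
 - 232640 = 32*( - 7270)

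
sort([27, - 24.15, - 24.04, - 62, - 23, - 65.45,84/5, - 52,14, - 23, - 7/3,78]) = [ - 65.45, - 62, - 52, - 24.15,-24.04, - 23, - 23,-7/3, 14,84/5, 27,78] 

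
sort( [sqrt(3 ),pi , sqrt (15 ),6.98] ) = [sqrt( 3 ), pi,sqrt( 15),6.98] 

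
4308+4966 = 9274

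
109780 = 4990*22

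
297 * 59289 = 17608833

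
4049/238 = 17 + 3/238 = 17.01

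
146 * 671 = 97966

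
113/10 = 113/10  =  11.30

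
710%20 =10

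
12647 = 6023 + 6624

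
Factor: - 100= - 2^2*5^2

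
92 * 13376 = 1230592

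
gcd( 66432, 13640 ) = 8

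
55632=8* 6954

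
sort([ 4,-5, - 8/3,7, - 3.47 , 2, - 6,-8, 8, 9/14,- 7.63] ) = [-8,-7.63, - 6, - 5, - 3.47,  -  8/3, 9/14 , 2 , 4, 7, 8] 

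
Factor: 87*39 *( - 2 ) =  - 6786 = - 2^1*3^2 * 13^1*29^1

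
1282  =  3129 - 1847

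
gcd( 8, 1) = 1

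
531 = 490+41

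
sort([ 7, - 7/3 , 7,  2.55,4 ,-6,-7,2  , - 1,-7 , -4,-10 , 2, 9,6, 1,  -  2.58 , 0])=[ - 10, - 7,  -  7, - 6, - 4,-2.58, - 7/3, - 1 , 0, 1 , 2, 2, 2.55 , 4 , 6,7 , 7, 9]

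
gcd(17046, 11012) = 2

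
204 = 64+140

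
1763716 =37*47668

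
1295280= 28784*45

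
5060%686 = 258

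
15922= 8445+7477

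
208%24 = 16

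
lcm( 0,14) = 0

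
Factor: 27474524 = 2^2*7^1*11^1*89203^1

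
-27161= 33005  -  60166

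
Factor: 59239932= 2^2*3^1*1993^1*2477^1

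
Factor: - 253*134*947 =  - 32105194 =- 2^1 *11^1 * 23^1*67^1*947^1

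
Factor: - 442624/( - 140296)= 224/71 = 2^5 * 7^1*71^( - 1) 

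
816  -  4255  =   - 3439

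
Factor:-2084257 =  - 7^1*79^1 * 3769^1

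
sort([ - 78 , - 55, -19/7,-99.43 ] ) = [-99.43,  -  78,-55, - 19/7] 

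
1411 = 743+668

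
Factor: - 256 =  - 2^8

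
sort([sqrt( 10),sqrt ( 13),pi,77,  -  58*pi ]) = [ - 58 * pi,pi,sqrt(10),sqrt( 13), 77]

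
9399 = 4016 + 5383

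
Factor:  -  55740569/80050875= -3^(- 1 )  *  5^(  -  3)*23^1*29^( - 1)*433^ ( - 1) *142559^1 =- 3278857/4708875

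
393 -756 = -363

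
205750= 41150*5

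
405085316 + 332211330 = 737296646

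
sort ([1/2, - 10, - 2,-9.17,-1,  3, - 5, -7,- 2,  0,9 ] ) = [-10, - 9.17, - 7,-5,-2, - 2  ,-1,  0, 1/2,  3, 9]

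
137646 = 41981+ 95665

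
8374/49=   8374/49 = 170.90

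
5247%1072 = 959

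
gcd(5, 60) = 5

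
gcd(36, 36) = 36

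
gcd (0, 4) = 4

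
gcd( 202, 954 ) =2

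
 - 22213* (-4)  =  88852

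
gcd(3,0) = 3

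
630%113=65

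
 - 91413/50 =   -  91413/50 = - 1828.26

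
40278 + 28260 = 68538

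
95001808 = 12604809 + 82396999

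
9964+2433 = 12397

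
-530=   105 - 635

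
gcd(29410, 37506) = 2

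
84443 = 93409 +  - 8966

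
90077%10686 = 4589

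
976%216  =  112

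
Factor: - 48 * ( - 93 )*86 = 383904= 2^5 * 3^2*31^1  *  43^1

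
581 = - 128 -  - 709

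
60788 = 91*668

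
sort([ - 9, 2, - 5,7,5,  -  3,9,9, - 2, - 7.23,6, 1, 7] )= [ - 9,  -  7.23, - 5, - 3 , - 2,1,2, 5, 6,7,7, 9,9]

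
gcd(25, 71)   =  1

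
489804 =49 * 9996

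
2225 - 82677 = - 80452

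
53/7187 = 53/7187=0.01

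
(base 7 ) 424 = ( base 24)8M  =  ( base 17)CA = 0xD6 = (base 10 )214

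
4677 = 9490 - 4813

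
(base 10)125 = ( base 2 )1111101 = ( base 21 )5K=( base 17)76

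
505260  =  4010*126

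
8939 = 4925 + 4014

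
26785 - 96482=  - 69697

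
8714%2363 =1625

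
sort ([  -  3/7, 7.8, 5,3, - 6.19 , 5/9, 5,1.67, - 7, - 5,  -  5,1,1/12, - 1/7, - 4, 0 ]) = [ - 7, - 6.19, - 5, - 5, - 4 , - 3/7, - 1/7,0,  1/12, 5/9,1, 1.67, 3, 5, 5, 7.8 ] 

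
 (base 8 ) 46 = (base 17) 24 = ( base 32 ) 16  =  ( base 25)1d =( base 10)38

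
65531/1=65531 = 65531.00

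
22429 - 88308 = - 65879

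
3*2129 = 6387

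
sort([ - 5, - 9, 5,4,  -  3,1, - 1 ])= [-9, - 5, - 3, - 1, 1, 4, 5 ] 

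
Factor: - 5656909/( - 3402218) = 2^(-1)*101^1*173^(-1) * 9833^( - 1) * 56009^1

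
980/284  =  245/71  =  3.45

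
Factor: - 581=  - 7^1 * 83^1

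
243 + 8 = 251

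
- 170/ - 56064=85/28032 = 0.00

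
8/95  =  8/95 = 0.08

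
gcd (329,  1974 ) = 329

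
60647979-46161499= 14486480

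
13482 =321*42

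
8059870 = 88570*91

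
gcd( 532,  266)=266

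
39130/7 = 5590 = 5590.00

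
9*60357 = 543213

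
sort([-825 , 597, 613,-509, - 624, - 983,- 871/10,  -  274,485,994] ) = [-983,-825 ,- 624,-509, - 274 , - 871/10, 485,597,613, 994] 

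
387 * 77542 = 30008754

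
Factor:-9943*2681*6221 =- 165834335443 = -7^1*61^1*163^1 * 383^1*6221^1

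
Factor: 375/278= 2^(-1)*3^1*5^3  *  139^( - 1)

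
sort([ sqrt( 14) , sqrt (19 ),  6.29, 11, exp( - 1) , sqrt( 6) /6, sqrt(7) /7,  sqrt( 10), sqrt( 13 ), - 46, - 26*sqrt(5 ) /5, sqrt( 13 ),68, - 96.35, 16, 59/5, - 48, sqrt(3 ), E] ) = [ - 96.35,  -  48,  -  46,-26*sqrt (5 ) /5,exp( - 1), sqrt( 7) /7, sqrt( 6)/6, sqrt(3), E, sqrt( 10 ), sqrt( 13),sqrt( 13) , sqrt( 14), sqrt( 19 ),  6.29 , 11, 59/5, 16, 68]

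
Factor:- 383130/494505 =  - 86/111 = - 2^1*3^( - 1)*37^(  -  1 )*43^1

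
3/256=3/256 = 0.01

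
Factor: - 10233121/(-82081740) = 2^( - 2 ) *3^( - 1 ) * 5^( - 1 )*13^(-1)* 47^( - 1)*2239^(-1) * 10233121^1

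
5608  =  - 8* (-701)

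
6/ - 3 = -2/1 = - 2.00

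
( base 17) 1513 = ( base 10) 6378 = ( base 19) HCD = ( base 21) e9f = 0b1100011101010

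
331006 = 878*377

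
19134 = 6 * 3189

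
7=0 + 7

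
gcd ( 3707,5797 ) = 11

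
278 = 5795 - 5517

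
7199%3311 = 577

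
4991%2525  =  2466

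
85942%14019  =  1828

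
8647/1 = 8647 = 8647.00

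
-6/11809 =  - 6/11809 = -0.00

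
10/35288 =5/17644 = 0.00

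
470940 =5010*94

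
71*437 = 31027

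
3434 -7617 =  - 4183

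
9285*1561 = 14493885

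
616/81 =616/81 = 7.60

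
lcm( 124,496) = 496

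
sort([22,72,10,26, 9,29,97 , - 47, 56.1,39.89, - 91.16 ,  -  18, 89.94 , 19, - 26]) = [ - 91.16, - 47,-26,-18,9,10,19,22, 26,29, 39.89,56.1,72, 89.94,97] 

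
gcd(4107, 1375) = 1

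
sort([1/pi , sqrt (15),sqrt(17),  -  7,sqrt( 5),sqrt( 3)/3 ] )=[ - 7,  1/pi,sqrt( 3)/3,sqrt( 5), sqrt( 15), sqrt( 17) ]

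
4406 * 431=1898986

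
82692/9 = 9188=9188.00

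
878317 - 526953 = 351364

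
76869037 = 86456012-9586975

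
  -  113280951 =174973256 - 288254207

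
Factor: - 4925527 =- 89^1*55343^1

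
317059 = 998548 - 681489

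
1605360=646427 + 958933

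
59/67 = 59/67 = 0.88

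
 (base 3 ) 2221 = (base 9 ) 87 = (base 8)117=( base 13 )61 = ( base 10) 79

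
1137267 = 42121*27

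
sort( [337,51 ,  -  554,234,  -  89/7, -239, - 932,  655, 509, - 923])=[-932,-923, - 554, - 239,-89/7,51, 234, 337, 509 , 655 ]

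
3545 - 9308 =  - 5763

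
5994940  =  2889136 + 3105804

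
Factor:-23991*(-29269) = 3^1 * 11^1*727^1*29269^1 = 702192579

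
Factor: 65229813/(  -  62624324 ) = -2^( - 2 ) * 3^3 * 7^ ( - 1) * 11^1  *  219629^1*2236583^( - 1) 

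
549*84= 46116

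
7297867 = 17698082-10400215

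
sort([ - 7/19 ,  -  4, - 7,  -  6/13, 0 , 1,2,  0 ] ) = [-7,-4,-6/13, - 7/19,0,0, 1,2]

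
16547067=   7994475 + 8552592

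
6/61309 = 6/61309 =0.00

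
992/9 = 992/9 = 110.22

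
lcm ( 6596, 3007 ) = 204476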